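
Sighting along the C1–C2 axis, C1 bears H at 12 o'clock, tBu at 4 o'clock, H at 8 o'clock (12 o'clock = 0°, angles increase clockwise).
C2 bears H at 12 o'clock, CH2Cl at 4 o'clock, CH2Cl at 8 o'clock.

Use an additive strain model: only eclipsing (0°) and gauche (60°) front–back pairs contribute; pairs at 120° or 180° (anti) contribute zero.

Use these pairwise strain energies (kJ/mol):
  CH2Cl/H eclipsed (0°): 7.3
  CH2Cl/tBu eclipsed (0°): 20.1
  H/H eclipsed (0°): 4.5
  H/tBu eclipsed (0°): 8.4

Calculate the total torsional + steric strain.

This conformer (eclipsed): H–H eclipsed, tBu–CH2Cl eclipsed, H–CH2Cl eclipsed; 4.5 + 20.1 + 7.3 = 31.9 kJ/mol.

31.9 kJ/mol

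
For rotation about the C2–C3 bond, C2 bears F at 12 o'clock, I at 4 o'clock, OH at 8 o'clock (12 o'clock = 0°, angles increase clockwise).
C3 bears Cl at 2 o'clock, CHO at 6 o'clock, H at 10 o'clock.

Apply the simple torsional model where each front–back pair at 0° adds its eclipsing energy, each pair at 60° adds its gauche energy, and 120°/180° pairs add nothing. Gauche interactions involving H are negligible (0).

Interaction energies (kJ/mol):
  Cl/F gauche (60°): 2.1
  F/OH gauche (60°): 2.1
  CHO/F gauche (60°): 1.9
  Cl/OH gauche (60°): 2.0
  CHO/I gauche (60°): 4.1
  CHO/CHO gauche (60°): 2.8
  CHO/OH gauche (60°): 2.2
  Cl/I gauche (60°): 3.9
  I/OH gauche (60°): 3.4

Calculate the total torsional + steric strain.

This conformer (staggered): F(0°)/Cl(60°) gauche 2.1; I(120°)/Cl(60°) gauche 3.9; I(120°)/CHO(180°) gauche 4.1; OH(240°)/CHO(180°) gauche 2.2 → 12.3 kJ/mol.

12.3 kJ/mol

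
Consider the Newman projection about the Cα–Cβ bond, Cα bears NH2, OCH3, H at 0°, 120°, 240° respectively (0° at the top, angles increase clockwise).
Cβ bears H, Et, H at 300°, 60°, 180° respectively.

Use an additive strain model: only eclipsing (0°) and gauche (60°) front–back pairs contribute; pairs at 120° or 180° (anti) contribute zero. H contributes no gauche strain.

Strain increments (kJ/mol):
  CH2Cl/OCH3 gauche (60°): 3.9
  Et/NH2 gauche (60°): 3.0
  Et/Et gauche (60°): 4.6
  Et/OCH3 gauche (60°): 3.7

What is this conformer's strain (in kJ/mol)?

6.7 kJ/mol

This conformer is staggered. NH2 at 0° is gauche with Et at 60° (3.0); OCH3 at 120° is gauche with Et at 60° (3.7). Total 6.7 kJ/mol.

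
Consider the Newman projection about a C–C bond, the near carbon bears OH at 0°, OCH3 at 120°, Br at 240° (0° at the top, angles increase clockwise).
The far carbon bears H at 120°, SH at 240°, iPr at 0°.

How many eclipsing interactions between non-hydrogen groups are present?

Non-H eclipsing pairs: OH(0°)/iPr(0°); Br(240°)/SH(240°) — 2 interactions.

2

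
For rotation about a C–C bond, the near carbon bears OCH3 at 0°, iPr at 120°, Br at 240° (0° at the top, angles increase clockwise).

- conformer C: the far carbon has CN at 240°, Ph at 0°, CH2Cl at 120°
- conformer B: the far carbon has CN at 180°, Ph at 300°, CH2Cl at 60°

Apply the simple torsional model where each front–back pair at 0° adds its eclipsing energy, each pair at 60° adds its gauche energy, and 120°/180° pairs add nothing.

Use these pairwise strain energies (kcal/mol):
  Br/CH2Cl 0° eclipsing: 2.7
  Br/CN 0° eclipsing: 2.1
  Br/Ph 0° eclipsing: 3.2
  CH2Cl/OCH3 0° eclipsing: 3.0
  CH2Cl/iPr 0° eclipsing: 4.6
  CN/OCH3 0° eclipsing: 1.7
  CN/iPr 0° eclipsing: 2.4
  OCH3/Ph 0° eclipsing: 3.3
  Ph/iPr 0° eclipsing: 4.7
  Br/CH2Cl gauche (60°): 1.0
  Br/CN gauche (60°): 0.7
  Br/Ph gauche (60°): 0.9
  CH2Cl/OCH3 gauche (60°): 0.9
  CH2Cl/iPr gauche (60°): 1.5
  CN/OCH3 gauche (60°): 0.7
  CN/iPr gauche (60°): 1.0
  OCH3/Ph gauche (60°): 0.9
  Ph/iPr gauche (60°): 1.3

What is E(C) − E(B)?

+4.1 kcal/mol

C (eclipsed): OCH3–Ph eclipsed, iPr–CH2Cl eclipsed, Br–CN eclipsed; 3.3 + 4.6 + 2.1 = 10.0 kcal/mol.
B (staggered): OCH3–Ph gauche, OCH3–CH2Cl gauche, iPr–CN gauche, iPr–CH2Cl gauche, Br–CN gauche, Br–Ph gauche; 0.9 + 0.9 + 1.0 + 1.5 + 0.7 + 0.9 = 5.9 kcal/mol.
E(C) − E(B) = 10.0 − 5.9 = +4.1 kcal/mol.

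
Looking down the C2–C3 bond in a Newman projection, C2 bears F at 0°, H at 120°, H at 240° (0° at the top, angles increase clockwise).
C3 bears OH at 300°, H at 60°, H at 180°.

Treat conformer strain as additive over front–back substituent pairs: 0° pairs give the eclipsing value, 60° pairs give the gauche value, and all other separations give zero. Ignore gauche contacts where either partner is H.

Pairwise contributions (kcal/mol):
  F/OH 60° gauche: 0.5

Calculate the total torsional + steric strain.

This conformer (staggered): F(0°)/OH(300°) gauche 0.5 → 0.5 kcal/mol.

0.5 kcal/mol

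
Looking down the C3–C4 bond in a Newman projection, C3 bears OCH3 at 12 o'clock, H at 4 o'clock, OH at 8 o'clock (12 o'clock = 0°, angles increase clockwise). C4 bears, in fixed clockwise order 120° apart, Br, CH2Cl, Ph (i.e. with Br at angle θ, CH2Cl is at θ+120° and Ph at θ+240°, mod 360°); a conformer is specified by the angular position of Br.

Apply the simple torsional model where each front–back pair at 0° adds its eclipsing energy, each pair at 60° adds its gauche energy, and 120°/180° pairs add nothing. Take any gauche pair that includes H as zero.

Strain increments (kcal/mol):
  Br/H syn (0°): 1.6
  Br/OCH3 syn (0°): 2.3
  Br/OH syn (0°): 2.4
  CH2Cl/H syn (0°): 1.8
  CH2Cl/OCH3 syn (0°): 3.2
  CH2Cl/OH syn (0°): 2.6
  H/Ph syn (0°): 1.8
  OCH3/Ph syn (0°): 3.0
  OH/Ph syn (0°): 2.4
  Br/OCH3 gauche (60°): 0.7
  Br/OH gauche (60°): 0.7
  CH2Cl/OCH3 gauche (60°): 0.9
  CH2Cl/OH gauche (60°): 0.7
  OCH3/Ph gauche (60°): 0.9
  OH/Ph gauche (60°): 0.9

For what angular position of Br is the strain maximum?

Br at 0° (eclipsed): OCH3(0°)/Br(0°) eclipsed 2.3; H(120°)/CH2Cl(120°) eclipsed 1.8; OH(240°)/Ph(240°) eclipsed 2.4 → 6.5 kcal/mol.
Br at 60° (staggered): OCH3(0°)/Br(60°) gauche 0.7; OCH3(0°)/Ph(300°) gauche 0.9; OH(240°)/CH2Cl(180°) gauche 0.7; OH(240°)/Ph(300°) gauche 0.9 → 3.2 kcal/mol.
Br at 120° (eclipsed): OCH3(0°)/Ph(0°) eclipsed 3.0; H(120°)/Br(120°) eclipsed 1.6; OH(240°)/CH2Cl(240°) eclipsed 2.6 → 7.2 kcal/mol.
Br at 180° (staggered): OCH3(0°)/CH2Cl(300°) gauche 0.9; OCH3(0°)/Ph(60°) gauche 0.9; OH(240°)/Br(180°) gauche 0.7; OH(240°)/CH2Cl(300°) gauche 0.7 → 3.2 kcal/mol.
Br at 240° (eclipsed): OCH3(0°)/CH2Cl(0°) eclipsed 3.2; H(120°)/Ph(120°) eclipsed 1.8; OH(240°)/Br(240°) eclipsed 2.4 → 7.4 kcal/mol.
Br at 300° (staggered): OCH3(0°)/Br(300°) gauche 0.7; OCH3(0°)/CH2Cl(60°) gauche 0.9; OH(240°)/Br(300°) gauche 0.7; OH(240°)/Ph(180°) gauche 0.9 → 3.2 kcal/mol.
The maximum (7.4 kcal/mol) occurs with Br at 240°.

240°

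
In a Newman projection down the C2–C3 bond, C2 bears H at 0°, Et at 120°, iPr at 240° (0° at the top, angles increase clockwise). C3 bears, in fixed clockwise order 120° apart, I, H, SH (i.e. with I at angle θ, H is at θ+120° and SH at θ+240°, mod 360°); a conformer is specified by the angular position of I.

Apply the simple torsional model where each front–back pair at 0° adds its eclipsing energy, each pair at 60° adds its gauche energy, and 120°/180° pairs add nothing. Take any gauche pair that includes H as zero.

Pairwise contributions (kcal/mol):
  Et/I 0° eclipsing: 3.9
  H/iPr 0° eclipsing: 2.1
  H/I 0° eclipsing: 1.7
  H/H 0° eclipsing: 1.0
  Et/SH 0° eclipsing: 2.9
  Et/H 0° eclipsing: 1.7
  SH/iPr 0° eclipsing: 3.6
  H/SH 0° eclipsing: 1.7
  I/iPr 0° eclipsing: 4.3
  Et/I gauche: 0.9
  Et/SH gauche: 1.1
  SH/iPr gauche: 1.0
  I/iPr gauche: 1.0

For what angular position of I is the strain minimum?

60°

I at 0° is eclipsed. H at 0° is eclipsed with I at 0° (1.7); Et at 120° is eclipsed with H at 120° (1.7); iPr at 240° is eclipsed with SH at 240° (3.6). Total 7.0 kcal/mol.
I at 60° is staggered. Et at 120° is gauche with I at 60° (0.9); iPr at 240° is gauche with SH at 300° (1.0). Total 1.9 kcal/mol.
I at 120° is eclipsed. H at 0° is eclipsed with SH at 0° (1.7); Et at 120° is eclipsed with I at 120° (3.9); iPr at 240° is eclipsed with H at 240° (2.1). Total 7.7 kcal/mol.
I at 180° is staggered. Et at 120° is gauche with I at 180° (0.9); Et at 120° is gauche with SH at 60° (1.1); iPr at 240° is gauche with I at 180° (1.0). Total 3.0 kcal/mol.
I at 240° is eclipsed. H at 0° is eclipsed with H at 0° (1.0); Et at 120° is eclipsed with SH at 120° (2.9); iPr at 240° is eclipsed with I at 240° (4.3). Total 8.2 kcal/mol.
I at 300° is staggered. Et at 120° is gauche with SH at 180° (1.1); iPr at 240° is gauche with I at 300° (1.0); iPr at 240° is gauche with SH at 180° (1.0). Total 3.1 kcal/mol.
The minimum (1.9 kcal/mol) occurs with I at 60°.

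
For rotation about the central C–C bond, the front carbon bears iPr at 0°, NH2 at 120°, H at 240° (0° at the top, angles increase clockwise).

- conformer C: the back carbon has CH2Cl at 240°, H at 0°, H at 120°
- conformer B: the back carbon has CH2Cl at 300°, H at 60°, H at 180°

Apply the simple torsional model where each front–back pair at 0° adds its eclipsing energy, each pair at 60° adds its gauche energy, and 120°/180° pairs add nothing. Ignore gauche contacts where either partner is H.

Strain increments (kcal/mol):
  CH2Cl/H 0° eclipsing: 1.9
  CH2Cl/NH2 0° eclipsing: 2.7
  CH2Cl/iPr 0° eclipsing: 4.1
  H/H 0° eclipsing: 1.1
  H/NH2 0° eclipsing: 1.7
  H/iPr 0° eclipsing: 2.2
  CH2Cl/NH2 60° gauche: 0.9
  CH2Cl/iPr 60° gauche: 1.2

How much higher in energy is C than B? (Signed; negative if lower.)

+4.6 kcal/mol

C (eclipsed): iPr(0°)/H(0°) eclipsed 2.2; NH2(120°)/H(120°) eclipsed 1.7; H(240°)/CH2Cl(240°) eclipsed 1.9 → 5.8 kcal/mol.
B (staggered): iPr(0°)/CH2Cl(300°) gauche 1.2 → 1.2 kcal/mol.
E(C) − E(B) = 5.8 − 1.2 = +4.6 kcal/mol.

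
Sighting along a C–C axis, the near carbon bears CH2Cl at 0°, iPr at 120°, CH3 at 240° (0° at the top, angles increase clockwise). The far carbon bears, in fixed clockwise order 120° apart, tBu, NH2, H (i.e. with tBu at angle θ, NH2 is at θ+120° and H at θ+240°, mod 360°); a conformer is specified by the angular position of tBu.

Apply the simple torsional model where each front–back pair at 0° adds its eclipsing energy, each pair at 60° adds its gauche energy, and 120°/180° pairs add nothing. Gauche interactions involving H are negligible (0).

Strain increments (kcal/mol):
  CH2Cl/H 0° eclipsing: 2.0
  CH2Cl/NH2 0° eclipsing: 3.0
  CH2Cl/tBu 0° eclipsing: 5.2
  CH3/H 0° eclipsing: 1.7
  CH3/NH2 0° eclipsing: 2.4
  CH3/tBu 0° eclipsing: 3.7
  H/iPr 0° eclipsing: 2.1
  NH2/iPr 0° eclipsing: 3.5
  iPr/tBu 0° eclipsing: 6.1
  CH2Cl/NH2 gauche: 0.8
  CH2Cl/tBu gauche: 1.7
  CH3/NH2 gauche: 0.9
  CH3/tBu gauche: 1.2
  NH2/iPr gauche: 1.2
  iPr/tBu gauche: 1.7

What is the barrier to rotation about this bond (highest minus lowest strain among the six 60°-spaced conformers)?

5.9 kcal/mol

tBu at 0° (eclipsed): CH2Cl(0°)/tBu(0°) eclipsed 5.2; iPr(120°)/NH2(120°) eclipsed 3.5; CH3(240°)/H(240°) eclipsed 1.7 → 10.4 kcal/mol.
tBu at 60° (staggered): CH2Cl(0°)/tBu(60°) gauche 1.7; iPr(120°)/tBu(60°) gauche 1.7; iPr(120°)/NH2(180°) gauche 1.2; CH3(240°)/NH2(180°) gauche 0.9 → 5.5 kcal/mol.
tBu at 120° (eclipsed): CH2Cl(0°)/H(0°) eclipsed 2.0; iPr(120°)/tBu(120°) eclipsed 6.1; CH3(240°)/NH2(240°) eclipsed 2.4 → 10.5 kcal/mol.
tBu at 180° (staggered): CH2Cl(0°)/NH2(300°) gauche 0.8; iPr(120°)/tBu(180°) gauche 1.7; CH3(240°)/tBu(180°) gauche 1.2; CH3(240°)/NH2(300°) gauche 0.9 → 4.6 kcal/mol.
tBu at 240° (eclipsed): CH2Cl(0°)/NH2(0°) eclipsed 3.0; iPr(120°)/H(120°) eclipsed 2.1; CH3(240°)/tBu(240°) eclipsed 3.7 → 8.8 kcal/mol.
tBu at 300° (staggered): CH2Cl(0°)/tBu(300°) gauche 1.7; CH2Cl(0°)/NH2(60°) gauche 0.8; iPr(120°)/NH2(60°) gauche 1.2; CH3(240°)/tBu(300°) gauche 1.2 → 4.9 kcal/mol.
Max at 120° (10.5 kcal/mol), min at 180° (4.6 kcal/mol); barrier = 5.9 kcal/mol.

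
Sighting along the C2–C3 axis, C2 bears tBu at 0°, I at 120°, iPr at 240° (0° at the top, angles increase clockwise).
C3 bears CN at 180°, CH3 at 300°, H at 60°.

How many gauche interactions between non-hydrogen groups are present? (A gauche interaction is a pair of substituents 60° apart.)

Non-H gauche pairs: tBu(0°)/CH3(300°); I(120°)/CN(180°); iPr(240°)/CN(180°); iPr(240°)/CH3(300°) — 4 interactions.

4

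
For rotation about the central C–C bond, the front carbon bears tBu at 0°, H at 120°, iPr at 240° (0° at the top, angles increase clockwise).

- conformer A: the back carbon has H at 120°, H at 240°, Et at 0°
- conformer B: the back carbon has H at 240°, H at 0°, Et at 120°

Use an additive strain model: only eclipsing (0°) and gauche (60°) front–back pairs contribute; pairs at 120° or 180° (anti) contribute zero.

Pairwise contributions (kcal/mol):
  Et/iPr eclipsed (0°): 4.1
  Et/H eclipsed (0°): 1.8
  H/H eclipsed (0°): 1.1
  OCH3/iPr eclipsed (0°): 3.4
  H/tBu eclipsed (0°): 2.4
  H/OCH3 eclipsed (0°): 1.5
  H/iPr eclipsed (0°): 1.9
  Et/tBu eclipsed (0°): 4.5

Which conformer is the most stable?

A (eclipsed): tBu–Et eclipsed, H–H eclipsed, iPr–H eclipsed; 4.5 + 1.1 + 1.9 = 7.5 kcal/mol.
B (eclipsed): tBu–H eclipsed, H–Et eclipsed, iPr–H eclipsed; 2.4 + 1.8 + 1.9 = 6.1 kcal/mol.
B has the lowest total (6.1 kcal/mol).

B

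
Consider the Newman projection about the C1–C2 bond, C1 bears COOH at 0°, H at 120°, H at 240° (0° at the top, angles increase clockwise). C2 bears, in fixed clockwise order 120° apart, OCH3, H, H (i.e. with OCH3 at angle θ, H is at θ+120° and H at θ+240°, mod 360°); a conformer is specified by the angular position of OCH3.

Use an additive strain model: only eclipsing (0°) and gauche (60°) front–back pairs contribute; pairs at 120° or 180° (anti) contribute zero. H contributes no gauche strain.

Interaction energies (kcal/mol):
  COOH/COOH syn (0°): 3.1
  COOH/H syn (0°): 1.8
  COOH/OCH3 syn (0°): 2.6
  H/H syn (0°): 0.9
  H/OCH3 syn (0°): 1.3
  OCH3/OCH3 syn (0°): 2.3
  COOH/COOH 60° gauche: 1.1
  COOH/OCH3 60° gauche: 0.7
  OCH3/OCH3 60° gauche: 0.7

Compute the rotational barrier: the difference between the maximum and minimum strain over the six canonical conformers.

OCH3 at 0° (eclipsed): COOH–OCH3 eclipsed, H–H eclipsed, H–H eclipsed; 2.6 + 0.9 + 0.9 = 4.4 kcal/mol.
OCH3 at 60° (staggered): COOH–OCH3 gauche; 0.7 = 0.7 kcal/mol.
OCH3 at 120° (eclipsed): COOH–H eclipsed, H–OCH3 eclipsed, H–H eclipsed; 1.8 + 1.3 + 0.9 = 4.0 kcal/mol.
OCH3 at 180° (staggered): no non-H gauche contacts → 0.0 kcal/mol.
OCH3 at 240° (eclipsed): COOH–H eclipsed, H–H eclipsed, H–OCH3 eclipsed; 1.8 + 0.9 + 1.3 = 4.0 kcal/mol.
OCH3 at 300° (staggered): COOH–OCH3 gauche; 0.7 = 0.7 kcal/mol.
Max at 0° (4.4 kcal/mol), min at 180° (0.0 kcal/mol); barrier = 4.4 kcal/mol.

4.4 kcal/mol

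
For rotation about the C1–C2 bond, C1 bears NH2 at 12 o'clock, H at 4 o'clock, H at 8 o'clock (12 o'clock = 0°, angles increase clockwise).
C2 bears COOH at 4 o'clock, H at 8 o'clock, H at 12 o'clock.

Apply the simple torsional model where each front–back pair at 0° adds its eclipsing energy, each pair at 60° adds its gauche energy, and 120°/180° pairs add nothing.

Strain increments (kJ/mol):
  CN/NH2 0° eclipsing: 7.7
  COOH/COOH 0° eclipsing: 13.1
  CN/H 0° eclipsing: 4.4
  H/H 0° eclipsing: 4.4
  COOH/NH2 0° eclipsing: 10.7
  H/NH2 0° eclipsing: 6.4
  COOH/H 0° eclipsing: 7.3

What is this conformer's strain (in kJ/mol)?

18.1 kJ/mol

This conformer (eclipsed): NH2–H eclipsed, H–COOH eclipsed, H–H eclipsed; 6.4 + 7.3 + 4.4 = 18.1 kJ/mol.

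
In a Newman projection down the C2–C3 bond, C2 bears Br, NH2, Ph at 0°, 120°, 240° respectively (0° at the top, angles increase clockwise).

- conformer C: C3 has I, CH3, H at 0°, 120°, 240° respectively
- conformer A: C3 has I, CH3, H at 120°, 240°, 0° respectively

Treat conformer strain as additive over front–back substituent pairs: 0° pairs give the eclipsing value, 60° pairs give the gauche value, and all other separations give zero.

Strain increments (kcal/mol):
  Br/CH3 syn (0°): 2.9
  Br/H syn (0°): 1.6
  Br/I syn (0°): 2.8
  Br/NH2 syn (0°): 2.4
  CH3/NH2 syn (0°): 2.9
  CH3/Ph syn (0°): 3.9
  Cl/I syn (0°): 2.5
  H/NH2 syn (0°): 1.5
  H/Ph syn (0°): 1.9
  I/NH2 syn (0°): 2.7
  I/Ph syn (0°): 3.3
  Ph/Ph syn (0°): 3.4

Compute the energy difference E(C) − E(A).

C (eclipsed): Br–I eclipsed, NH2–CH3 eclipsed, Ph–H eclipsed; 2.8 + 2.9 + 1.9 = 7.6 kcal/mol.
A (eclipsed): Br–H eclipsed, NH2–I eclipsed, Ph–CH3 eclipsed; 1.6 + 2.7 + 3.9 = 8.2 kcal/mol.
E(C) − E(A) = 7.6 − 8.2 = -0.6 kcal/mol.

-0.6 kcal/mol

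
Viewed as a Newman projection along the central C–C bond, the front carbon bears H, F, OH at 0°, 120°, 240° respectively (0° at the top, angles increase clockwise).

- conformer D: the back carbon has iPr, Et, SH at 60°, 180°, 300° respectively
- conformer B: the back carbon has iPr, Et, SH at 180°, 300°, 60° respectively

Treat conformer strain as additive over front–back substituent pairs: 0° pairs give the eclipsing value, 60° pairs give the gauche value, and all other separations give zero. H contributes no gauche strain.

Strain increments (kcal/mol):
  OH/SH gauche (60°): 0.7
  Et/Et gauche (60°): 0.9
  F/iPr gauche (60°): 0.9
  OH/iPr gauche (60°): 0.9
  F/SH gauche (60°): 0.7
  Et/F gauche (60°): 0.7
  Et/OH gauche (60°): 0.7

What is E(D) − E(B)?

-0.2 kcal/mol

D (staggered): F(120°)/iPr(60°) gauche 0.9; F(120°)/Et(180°) gauche 0.7; OH(240°)/Et(180°) gauche 0.7; OH(240°)/SH(300°) gauche 0.7 → 3.0 kcal/mol.
B (staggered): F(120°)/iPr(180°) gauche 0.9; F(120°)/SH(60°) gauche 0.7; OH(240°)/iPr(180°) gauche 0.9; OH(240°)/Et(300°) gauche 0.7 → 3.2 kcal/mol.
E(D) − E(B) = 3.0 − 3.2 = -0.2 kcal/mol.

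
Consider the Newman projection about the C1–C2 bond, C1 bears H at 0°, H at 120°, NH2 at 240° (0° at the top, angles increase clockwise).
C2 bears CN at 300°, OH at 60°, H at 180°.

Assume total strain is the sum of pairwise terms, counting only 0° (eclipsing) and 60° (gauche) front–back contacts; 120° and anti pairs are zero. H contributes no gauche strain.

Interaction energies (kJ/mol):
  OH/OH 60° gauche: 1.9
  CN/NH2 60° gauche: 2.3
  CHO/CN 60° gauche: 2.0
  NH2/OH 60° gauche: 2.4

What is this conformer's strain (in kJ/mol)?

2.3 kJ/mol

This conformer (staggered): NH2–CN gauche; 2.3 = 2.3 kJ/mol.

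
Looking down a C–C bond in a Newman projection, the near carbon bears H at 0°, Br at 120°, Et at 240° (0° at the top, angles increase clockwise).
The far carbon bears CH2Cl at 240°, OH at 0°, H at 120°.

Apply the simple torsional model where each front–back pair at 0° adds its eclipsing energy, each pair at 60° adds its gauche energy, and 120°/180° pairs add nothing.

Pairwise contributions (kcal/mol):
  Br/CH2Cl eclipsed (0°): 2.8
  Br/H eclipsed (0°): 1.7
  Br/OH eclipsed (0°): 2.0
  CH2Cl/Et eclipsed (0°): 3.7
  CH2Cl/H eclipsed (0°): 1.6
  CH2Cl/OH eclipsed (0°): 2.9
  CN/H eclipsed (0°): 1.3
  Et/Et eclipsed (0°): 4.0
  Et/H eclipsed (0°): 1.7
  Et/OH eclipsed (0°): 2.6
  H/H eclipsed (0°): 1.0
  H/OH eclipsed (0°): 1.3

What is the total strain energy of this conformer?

This conformer (eclipsed): H–OH eclipsed, Br–H eclipsed, Et–CH2Cl eclipsed; 1.3 + 1.7 + 3.7 = 6.7 kcal/mol.

6.7 kcal/mol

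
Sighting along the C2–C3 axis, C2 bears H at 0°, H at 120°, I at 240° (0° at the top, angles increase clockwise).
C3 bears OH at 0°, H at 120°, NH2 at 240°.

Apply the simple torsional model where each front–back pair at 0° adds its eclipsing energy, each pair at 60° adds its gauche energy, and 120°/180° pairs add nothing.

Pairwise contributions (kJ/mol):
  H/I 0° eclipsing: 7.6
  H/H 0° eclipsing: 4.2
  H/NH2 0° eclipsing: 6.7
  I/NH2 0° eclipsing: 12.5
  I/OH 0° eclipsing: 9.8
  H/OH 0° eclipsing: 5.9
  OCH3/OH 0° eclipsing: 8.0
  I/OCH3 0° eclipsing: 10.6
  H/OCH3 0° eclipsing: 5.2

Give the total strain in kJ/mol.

This conformer is eclipsed. H at 0° is eclipsed with OH at 0° (5.9); H at 120° is eclipsed with H at 120° (4.2); I at 240° is eclipsed with NH2 at 240° (12.5). Total 22.6 kJ/mol.

22.6 kJ/mol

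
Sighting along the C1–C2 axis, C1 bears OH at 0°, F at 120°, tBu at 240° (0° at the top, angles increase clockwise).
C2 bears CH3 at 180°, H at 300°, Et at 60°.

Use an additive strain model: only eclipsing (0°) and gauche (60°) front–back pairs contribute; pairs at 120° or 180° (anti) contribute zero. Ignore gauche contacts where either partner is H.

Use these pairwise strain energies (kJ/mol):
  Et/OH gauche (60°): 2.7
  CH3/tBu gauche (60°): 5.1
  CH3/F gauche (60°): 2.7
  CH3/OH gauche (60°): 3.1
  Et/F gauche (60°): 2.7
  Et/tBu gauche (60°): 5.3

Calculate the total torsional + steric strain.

This conformer is staggered. OH at 0° is gauche with Et at 60° (2.7); F at 120° is gauche with CH3 at 180° (2.7); F at 120° is gauche with Et at 60° (2.7); tBu at 240° is gauche with CH3 at 180° (5.1). Total 13.2 kJ/mol.

13.2 kJ/mol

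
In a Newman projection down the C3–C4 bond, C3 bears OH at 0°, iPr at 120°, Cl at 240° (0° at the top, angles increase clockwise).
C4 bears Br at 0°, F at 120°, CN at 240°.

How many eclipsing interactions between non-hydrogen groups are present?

3

Non-H eclipsing pairs: OH(0°)/Br(0°); iPr(120°)/F(120°); Cl(240°)/CN(240°) — 3 interactions.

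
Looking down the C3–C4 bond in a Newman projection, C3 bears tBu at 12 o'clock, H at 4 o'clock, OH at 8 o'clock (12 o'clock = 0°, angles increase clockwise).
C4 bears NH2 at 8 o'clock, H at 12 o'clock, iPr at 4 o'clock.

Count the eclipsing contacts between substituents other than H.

Non-H eclipsing pairs: OH(240°)/NH2(240°) — 1 interaction.

1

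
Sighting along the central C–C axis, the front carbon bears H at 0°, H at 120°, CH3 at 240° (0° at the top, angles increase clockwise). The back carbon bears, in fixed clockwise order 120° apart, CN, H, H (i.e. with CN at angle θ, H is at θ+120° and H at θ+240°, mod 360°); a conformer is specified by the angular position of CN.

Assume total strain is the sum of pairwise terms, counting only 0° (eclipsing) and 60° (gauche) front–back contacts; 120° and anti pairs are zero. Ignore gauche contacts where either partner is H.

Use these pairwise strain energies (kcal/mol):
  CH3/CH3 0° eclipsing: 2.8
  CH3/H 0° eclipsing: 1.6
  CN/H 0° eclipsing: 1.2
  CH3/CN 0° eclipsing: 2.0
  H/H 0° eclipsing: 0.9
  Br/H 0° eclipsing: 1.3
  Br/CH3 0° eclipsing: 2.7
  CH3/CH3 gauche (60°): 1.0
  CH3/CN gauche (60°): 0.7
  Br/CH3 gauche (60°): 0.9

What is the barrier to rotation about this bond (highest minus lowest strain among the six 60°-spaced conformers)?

CN at 0° is eclipsed. H at 0° is eclipsed with CN at 0° (1.2); H at 120° is eclipsed with H at 120° (0.9); CH3 at 240° is eclipsed with H at 240° (1.6). Total 3.7 kcal/mol.
CN at 60° (staggered): no non-H gauche contacts → 0.0 kcal/mol.
CN at 120° is eclipsed. H at 0° is eclipsed with H at 0° (0.9); H at 120° is eclipsed with CN at 120° (1.2); CH3 at 240° is eclipsed with H at 240° (1.6). Total 3.7 kcal/mol.
CN at 180° is staggered. CH3 at 240° is gauche with CN at 180° (0.7). Total 0.7 kcal/mol.
CN at 240° is eclipsed. H at 0° is eclipsed with H at 0° (0.9); H at 120° is eclipsed with H at 120° (0.9); CH3 at 240° is eclipsed with CN at 240° (2.0). Total 3.8 kcal/mol.
CN at 300° is staggered. CH3 at 240° is gauche with CN at 300° (0.7). Total 0.7 kcal/mol.
Max at 240° (3.8 kcal/mol), min at 60° (0.0 kcal/mol); barrier = 3.8 kcal/mol.

3.8 kcal/mol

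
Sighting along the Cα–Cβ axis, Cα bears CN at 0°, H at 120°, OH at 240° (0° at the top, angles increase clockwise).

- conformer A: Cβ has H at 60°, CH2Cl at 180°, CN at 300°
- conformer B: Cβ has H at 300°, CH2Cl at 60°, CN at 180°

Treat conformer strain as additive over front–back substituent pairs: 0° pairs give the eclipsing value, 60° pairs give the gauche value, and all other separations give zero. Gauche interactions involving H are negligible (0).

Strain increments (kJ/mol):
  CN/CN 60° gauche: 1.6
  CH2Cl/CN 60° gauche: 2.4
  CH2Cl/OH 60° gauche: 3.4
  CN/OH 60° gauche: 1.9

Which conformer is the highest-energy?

A

A (staggered): CN–CN gauche, OH–CH2Cl gauche, OH–CN gauche; 1.6 + 3.4 + 1.9 = 6.9 kJ/mol.
B (staggered): CN–CH2Cl gauche, OH–CN gauche; 2.4 + 1.9 = 4.3 kJ/mol.
A has the highest total (6.9 kJ/mol).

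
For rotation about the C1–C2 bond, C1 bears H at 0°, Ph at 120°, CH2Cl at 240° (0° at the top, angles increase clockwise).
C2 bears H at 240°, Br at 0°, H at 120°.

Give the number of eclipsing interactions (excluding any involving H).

0

Every eclipsing pair involves H, so the count is 0.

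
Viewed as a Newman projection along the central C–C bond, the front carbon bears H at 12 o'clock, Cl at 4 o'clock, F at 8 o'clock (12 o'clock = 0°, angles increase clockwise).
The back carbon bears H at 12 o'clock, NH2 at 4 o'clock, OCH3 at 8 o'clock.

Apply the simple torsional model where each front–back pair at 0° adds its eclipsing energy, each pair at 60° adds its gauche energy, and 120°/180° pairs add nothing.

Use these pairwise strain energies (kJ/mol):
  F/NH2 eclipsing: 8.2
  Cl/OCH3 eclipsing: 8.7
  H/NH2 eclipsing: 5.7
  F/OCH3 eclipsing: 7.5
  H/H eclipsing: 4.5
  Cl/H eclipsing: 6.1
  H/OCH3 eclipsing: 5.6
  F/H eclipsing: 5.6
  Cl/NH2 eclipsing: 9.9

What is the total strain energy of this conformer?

This conformer (eclipsed): H(0°)/H(0°) eclipsed 4.5; Cl(120°)/NH2(120°) eclipsed 9.9; F(240°)/OCH3(240°) eclipsed 7.5 → 21.9 kJ/mol.

21.9 kJ/mol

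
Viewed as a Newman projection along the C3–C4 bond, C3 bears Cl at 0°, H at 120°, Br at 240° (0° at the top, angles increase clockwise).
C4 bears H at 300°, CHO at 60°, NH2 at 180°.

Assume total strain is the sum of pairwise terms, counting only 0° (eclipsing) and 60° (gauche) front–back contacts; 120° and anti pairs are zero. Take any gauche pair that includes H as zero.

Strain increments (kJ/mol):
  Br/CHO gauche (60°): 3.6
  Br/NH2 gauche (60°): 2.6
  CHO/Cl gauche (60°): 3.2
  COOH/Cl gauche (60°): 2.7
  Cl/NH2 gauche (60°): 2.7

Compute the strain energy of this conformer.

5.8 kJ/mol

This conformer (staggered): Cl–CHO gauche, Br–NH2 gauche; 3.2 + 2.6 = 5.8 kJ/mol.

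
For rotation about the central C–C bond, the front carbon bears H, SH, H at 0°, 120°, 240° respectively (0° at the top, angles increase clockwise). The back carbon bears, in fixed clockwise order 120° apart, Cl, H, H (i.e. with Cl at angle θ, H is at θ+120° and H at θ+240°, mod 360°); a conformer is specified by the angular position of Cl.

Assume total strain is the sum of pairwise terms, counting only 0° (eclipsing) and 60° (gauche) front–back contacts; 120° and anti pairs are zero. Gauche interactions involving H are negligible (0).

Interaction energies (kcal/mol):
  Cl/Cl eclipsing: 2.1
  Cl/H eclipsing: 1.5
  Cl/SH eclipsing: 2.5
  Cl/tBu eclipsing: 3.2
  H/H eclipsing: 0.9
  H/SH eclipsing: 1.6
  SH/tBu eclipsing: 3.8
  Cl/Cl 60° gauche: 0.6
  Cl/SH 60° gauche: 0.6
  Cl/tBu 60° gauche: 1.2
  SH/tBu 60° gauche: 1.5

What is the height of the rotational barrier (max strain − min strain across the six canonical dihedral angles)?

Cl at 0° is eclipsed. H at 0° is eclipsed with Cl at 0° (1.5); SH at 120° is eclipsed with H at 120° (1.6); H at 240° is eclipsed with H at 240° (0.9). Total 4.0 kcal/mol.
Cl at 60° is staggered. SH at 120° is gauche with Cl at 60° (0.6). Total 0.6 kcal/mol.
Cl at 120° is eclipsed. H at 0° is eclipsed with H at 0° (0.9); SH at 120° is eclipsed with Cl at 120° (2.5); H at 240° is eclipsed with H at 240° (0.9). Total 4.3 kcal/mol.
Cl at 180° is staggered. SH at 120° is gauche with Cl at 180° (0.6). Total 0.6 kcal/mol.
Cl at 240° is eclipsed. H at 0° is eclipsed with H at 0° (0.9); SH at 120° is eclipsed with H at 120° (1.6); H at 240° is eclipsed with Cl at 240° (1.5). Total 4.0 kcal/mol.
Cl at 300° (staggered): no non-H gauche contacts → 0.0 kcal/mol.
Max at 120° (4.3 kcal/mol), min at 300° (0.0 kcal/mol); barrier = 4.3 kcal/mol.

4.3 kcal/mol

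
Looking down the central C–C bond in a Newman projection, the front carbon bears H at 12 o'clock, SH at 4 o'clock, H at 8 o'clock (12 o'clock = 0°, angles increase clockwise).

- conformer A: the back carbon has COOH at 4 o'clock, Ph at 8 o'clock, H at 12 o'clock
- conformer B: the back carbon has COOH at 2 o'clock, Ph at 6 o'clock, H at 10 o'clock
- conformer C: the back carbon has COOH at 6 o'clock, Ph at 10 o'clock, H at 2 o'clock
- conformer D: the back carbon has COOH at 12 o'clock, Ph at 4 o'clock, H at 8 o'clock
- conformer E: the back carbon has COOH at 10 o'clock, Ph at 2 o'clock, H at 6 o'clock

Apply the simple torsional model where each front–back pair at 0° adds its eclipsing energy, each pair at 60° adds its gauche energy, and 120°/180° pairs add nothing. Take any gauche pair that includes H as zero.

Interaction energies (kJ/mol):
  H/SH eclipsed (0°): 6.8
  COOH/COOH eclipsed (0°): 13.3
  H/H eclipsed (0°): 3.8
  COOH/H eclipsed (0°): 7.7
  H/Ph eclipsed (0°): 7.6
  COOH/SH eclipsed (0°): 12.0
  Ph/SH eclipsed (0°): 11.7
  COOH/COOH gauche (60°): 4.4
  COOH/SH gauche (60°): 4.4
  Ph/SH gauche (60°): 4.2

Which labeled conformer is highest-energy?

A

A (eclipsed): H–H eclipsed, SH–COOH eclipsed, H–Ph eclipsed; 3.8 + 12.0 + 7.6 = 23.4 kJ/mol.
B (staggered): SH–COOH gauche, SH–Ph gauche; 4.4 + 4.2 = 8.6 kJ/mol.
C (staggered): SH–COOH gauche; 4.4 = 4.4 kJ/mol.
D (eclipsed): H–COOH eclipsed, SH–Ph eclipsed, H–H eclipsed; 7.7 + 11.7 + 3.8 = 23.2 kJ/mol.
E (staggered): SH–Ph gauche; 4.2 = 4.2 kJ/mol.
A has the highest total (23.4 kJ/mol).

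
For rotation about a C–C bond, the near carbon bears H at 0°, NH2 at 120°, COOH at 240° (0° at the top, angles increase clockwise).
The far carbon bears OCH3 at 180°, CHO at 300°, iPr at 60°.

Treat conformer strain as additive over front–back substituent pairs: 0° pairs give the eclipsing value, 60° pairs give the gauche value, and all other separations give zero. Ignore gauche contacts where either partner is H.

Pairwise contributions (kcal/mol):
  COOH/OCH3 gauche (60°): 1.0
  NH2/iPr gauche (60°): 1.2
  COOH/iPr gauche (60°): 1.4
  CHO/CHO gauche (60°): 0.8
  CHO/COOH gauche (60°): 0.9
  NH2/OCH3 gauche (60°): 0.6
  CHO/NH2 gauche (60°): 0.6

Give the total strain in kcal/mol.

3.7 kcal/mol

This conformer (staggered): NH2(120°)/OCH3(180°) gauche 0.6; NH2(120°)/iPr(60°) gauche 1.2; COOH(240°)/OCH3(180°) gauche 1.0; COOH(240°)/CHO(300°) gauche 0.9 → 3.7 kcal/mol.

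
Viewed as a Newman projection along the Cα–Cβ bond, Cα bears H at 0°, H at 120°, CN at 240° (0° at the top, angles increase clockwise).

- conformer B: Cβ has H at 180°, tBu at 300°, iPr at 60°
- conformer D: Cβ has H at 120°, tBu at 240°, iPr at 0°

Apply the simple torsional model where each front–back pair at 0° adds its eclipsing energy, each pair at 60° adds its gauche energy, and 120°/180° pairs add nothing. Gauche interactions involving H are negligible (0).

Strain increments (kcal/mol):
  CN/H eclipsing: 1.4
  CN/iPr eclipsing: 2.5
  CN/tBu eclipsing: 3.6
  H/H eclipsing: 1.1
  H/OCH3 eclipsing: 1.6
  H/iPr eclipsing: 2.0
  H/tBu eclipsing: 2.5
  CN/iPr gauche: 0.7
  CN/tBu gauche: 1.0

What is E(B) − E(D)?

B (staggered): CN(240°)/tBu(300°) gauche 1.0 → 1.0 kcal/mol.
D (eclipsed): H(0°)/iPr(0°) eclipsed 2.0; H(120°)/H(120°) eclipsed 1.1; CN(240°)/tBu(240°) eclipsed 3.6 → 6.7 kcal/mol.
E(B) − E(D) = 1.0 − 6.7 = -5.7 kcal/mol.

-5.7 kcal/mol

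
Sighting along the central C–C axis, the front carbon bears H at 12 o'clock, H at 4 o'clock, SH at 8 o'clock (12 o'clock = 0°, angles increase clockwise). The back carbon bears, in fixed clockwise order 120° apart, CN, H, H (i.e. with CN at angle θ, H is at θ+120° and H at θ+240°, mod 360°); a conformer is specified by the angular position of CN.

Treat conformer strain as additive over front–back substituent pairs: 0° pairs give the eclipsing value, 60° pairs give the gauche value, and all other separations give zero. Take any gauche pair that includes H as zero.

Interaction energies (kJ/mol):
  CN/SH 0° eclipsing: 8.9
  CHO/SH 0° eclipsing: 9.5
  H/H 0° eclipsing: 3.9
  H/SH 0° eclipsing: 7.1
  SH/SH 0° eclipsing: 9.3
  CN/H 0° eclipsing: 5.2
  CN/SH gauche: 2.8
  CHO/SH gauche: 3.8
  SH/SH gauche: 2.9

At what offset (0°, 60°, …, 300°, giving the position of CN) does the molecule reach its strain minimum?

60°

CN at 0° (eclipsed): H–CN eclipsed, H–H eclipsed, SH–H eclipsed; 5.2 + 3.9 + 7.1 = 16.2 kJ/mol.
CN at 60° (staggered): no non-H gauche contacts → 0.0 kJ/mol.
CN at 120° (eclipsed): H–H eclipsed, H–CN eclipsed, SH–H eclipsed; 3.9 + 5.2 + 7.1 = 16.2 kJ/mol.
CN at 180° (staggered): SH–CN gauche; 2.8 = 2.8 kJ/mol.
CN at 240° (eclipsed): H–H eclipsed, H–H eclipsed, SH–CN eclipsed; 3.9 + 3.9 + 8.9 = 16.7 kJ/mol.
CN at 300° (staggered): SH–CN gauche; 2.8 = 2.8 kJ/mol.
The minimum (0.0 kJ/mol) occurs with CN at 60°.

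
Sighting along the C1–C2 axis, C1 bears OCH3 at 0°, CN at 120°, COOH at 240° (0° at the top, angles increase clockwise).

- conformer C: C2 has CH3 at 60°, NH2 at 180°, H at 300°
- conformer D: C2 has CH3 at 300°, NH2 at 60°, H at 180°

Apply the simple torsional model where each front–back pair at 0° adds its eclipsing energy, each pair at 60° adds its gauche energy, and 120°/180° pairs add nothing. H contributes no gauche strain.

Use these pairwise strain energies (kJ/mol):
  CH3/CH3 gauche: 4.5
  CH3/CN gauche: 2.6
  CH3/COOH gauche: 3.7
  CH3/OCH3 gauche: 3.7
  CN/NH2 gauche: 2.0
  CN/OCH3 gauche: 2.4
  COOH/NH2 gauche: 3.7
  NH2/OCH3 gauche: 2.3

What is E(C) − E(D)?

C (staggered): OCH3(0°)/CH3(60°) gauche 3.7; CN(120°)/CH3(60°) gauche 2.6; CN(120°)/NH2(180°) gauche 2.0; COOH(240°)/NH2(180°) gauche 3.7 → 12.0 kJ/mol.
D (staggered): OCH3(0°)/CH3(300°) gauche 3.7; OCH3(0°)/NH2(60°) gauche 2.3; CN(120°)/NH2(60°) gauche 2.0; COOH(240°)/CH3(300°) gauche 3.7 → 11.7 kJ/mol.
E(C) − E(D) = 12.0 − 11.7 = +0.3 kJ/mol.

+0.3 kJ/mol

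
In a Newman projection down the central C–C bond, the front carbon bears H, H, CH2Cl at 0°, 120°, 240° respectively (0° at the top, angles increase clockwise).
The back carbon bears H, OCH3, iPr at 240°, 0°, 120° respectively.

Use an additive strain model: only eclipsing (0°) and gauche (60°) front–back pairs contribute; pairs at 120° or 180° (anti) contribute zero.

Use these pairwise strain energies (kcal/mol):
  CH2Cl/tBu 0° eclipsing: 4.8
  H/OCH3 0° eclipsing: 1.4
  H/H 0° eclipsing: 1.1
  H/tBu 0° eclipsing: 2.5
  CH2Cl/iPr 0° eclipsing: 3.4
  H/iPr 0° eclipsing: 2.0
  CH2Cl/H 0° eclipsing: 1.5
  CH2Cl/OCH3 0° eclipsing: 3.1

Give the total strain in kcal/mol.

This conformer (eclipsed): H(0°)/OCH3(0°) eclipsed 1.4; H(120°)/iPr(120°) eclipsed 2.0; CH2Cl(240°)/H(240°) eclipsed 1.5 → 4.9 kcal/mol.

4.9 kcal/mol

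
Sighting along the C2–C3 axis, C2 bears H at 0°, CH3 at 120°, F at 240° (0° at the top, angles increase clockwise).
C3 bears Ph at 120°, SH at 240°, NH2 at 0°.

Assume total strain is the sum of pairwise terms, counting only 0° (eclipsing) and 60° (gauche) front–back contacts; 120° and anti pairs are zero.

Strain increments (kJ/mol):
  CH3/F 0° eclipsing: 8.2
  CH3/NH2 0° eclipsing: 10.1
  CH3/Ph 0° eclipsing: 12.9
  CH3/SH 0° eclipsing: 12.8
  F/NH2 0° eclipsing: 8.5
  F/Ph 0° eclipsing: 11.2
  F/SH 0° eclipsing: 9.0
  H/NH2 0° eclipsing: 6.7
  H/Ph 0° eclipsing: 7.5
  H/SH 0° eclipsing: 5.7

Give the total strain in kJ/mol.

28.6 kJ/mol

This conformer (eclipsed): H(0°)/NH2(0°) eclipsed 6.7; CH3(120°)/Ph(120°) eclipsed 12.9; F(240°)/SH(240°) eclipsed 9.0 → 28.6 kJ/mol.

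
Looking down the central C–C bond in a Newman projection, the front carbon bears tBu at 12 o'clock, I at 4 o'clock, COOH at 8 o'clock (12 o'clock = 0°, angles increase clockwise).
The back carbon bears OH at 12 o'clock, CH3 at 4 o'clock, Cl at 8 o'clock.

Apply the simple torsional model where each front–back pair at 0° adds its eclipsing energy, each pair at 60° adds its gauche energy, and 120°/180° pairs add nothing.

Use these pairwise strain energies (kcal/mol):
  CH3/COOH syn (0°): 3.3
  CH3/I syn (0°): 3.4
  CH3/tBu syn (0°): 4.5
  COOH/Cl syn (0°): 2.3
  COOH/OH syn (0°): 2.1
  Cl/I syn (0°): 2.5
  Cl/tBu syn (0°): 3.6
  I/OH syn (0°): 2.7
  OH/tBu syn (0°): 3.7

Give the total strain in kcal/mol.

This conformer (eclipsed): tBu–OH eclipsed, I–CH3 eclipsed, COOH–Cl eclipsed; 3.7 + 3.4 + 2.3 = 9.4 kcal/mol.

9.4 kcal/mol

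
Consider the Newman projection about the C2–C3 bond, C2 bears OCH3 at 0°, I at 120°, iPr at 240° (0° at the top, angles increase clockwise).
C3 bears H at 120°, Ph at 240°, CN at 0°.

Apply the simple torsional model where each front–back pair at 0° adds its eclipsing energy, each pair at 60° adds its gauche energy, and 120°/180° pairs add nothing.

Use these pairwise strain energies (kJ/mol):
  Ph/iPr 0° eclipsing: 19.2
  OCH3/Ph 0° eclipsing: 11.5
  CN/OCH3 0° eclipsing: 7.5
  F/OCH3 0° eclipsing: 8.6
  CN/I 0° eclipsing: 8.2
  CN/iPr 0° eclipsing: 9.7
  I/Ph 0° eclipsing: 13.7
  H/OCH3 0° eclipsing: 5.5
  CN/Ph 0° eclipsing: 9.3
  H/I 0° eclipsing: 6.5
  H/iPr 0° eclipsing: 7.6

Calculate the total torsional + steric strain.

33.2 kJ/mol

This conformer (eclipsed): OCH3–CN eclipsed, I–H eclipsed, iPr–Ph eclipsed; 7.5 + 6.5 + 19.2 = 33.2 kJ/mol.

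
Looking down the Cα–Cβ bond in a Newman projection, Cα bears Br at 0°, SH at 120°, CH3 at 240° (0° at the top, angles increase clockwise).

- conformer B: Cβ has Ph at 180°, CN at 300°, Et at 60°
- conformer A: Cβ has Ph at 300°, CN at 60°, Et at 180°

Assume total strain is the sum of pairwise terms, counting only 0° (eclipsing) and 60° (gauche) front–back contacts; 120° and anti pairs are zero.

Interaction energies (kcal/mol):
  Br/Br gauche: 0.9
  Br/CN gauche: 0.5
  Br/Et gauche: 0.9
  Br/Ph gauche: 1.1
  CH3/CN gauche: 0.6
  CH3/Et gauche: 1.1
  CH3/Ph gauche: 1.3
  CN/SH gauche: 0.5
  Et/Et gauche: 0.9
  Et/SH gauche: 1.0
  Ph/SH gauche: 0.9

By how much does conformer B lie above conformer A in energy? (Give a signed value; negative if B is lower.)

B (staggered): Br(0°)/CN(300°) gauche 0.5; Br(0°)/Et(60°) gauche 0.9; SH(120°)/Ph(180°) gauche 0.9; SH(120°)/Et(60°) gauche 1.0; CH3(240°)/Ph(180°) gauche 1.3; CH3(240°)/CN(300°) gauche 0.6 → 5.2 kcal/mol.
A (staggered): Br(0°)/Ph(300°) gauche 1.1; Br(0°)/CN(60°) gauche 0.5; SH(120°)/CN(60°) gauche 0.5; SH(120°)/Et(180°) gauche 1.0; CH3(240°)/Ph(300°) gauche 1.3; CH3(240°)/Et(180°) gauche 1.1 → 5.5 kcal/mol.
E(B) − E(A) = 5.2 − 5.5 = -0.3 kcal/mol.

-0.3 kcal/mol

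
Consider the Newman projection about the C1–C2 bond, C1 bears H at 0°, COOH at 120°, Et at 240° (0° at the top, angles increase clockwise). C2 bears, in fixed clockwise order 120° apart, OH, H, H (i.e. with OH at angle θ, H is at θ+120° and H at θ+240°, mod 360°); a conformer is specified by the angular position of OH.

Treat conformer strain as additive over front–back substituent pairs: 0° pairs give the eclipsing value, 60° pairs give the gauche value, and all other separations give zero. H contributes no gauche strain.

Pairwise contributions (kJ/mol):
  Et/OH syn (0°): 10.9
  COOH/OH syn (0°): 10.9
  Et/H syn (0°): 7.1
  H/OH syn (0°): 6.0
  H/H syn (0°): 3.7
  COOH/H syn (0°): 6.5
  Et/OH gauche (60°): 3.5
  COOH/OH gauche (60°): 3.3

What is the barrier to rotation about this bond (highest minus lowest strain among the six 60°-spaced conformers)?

OH at 0° (eclipsed): H–OH eclipsed, COOH–H eclipsed, Et–H eclipsed; 6.0 + 6.5 + 7.1 = 19.6 kJ/mol.
OH at 60° (staggered): COOH–OH gauche; 3.3 = 3.3 kJ/mol.
OH at 120° (eclipsed): H–H eclipsed, COOH–OH eclipsed, Et–H eclipsed; 3.7 + 10.9 + 7.1 = 21.7 kJ/mol.
OH at 180° (staggered): COOH–OH gauche, Et–OH gauche; 3.3 + 3.5 = 6.8 kJ/mol.
OH at 240° (eclipsed): H–H eclipsed, COOH–H eclipsed, Et–OH eclipsed; 3.7 + 6.5 + 10.9 = 21.1 kJ/mol.
OH at 300° (staggered): Et–OH gauche; 3.5 = 3.5 kJ/mol.
Max at 120° (21.7 kJ/mol), min at 60° (3.3 kJ/mol); barrier = 18.4 kJ/mol.

18.4 kJ/mol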